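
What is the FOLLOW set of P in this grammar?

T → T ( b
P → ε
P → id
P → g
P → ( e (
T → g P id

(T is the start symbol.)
To compute FOLLOW(P), find every occurrence of P on a right-hand side N → α P β: add FIRST(β) \ {ε}, and if β is empty or nullable also add FOLLOW(N). Iterate to a fixed point.

In T → g P id: P is followed by id, add FIRST(id) \ {ε} = { 'id' }

Taking the union: FOLLOW(P) = { 'id' }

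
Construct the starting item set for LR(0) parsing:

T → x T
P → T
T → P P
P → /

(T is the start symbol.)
First, augment the grammar with T' → T
I₀ = CLOSURE({ [T' → . T] }):
  [T' → . T] has the dot before T: add [T → . x T], [T → . P P]
  [T → . P P] has the dot before P: add [P → . T], [P → . /]
No further items can be added.

I₀ = { [P → . /], [P → . T], [T → . P P], [T → . x T], [T' → . T] }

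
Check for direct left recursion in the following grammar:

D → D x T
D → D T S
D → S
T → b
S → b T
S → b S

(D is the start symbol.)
Yes, D is left-recursive

Direct left recursion occurs when N → N α for some non-terminal N (the right-hand side begins with the left-hand side itself).

D → D x T: LEFT RECURSIVE (starts with D)
D → D T S: LEFT RECURSIVE (starts with D)
D → S: starts with S
T → b: starts with b
S → b T: starts with b
S → b S: starts with b

The grammar has direct left recursion on: D.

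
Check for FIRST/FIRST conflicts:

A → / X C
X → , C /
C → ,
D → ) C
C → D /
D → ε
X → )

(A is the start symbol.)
FIRST sets of the non-terminals at (or reachable through a nullable prefix from) the front of some alternative:
  FIRST(D) = { ')', ε }

Productions for X:
  X → , C /: FIRST = { ',' }
  X → ): FIRST = { ')' }
Productions for C:
  C → ,: FIRST = { ',' }
  C → D /: FIRST = { ')', '/' }
Productions for D:
  D → ) C: FIRST = { ')' }
  D → ε: FIRST = { ε }
A has only one production, so no FIRST/FIRST conflict is possible there.

All alternatives of each non-terminal have pairwise disjoint FIRST sets.

Answer: No FIRST/FIRST conflicts.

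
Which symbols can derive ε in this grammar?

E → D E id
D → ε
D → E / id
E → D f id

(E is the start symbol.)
ε-productions: D → ε
So D is immediately nullable.
No further non-terminal can be added: every production for the remaining non-terminals contains a terminal or a non-nullable non-terminal.
Nullable = { 'D' }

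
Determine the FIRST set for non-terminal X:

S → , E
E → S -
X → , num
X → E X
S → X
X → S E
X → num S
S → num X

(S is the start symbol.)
To compute FIRST(X), examine every production with X on the left-hand side, reading each right-hand side left to right until a non-nullable symbol is reached.

FIRST sets of the other non-terminals involved (by the same procedure, iterated to a fixed point):
  FIRST(E) = { ',', 'num' }
  FIRST(S) = { ',', 'num' }

From X → , num:
  - ',' is a terminal: add ',' and stop
From X → E X:
  - E is a non-terminal: add FIRST(E) \ {ε} = { ',', 'num' }
    E is not nullable, so stop
From X → S E:
  - S is a non-terminal: add FIRST(S) \ {ε} = { ',', 'num' }
    S is not nullable, so stop
From X → num S:
  - num is a terminal: add 'num' and stop

Collecting: FIRST(X) = { ',', 'num' }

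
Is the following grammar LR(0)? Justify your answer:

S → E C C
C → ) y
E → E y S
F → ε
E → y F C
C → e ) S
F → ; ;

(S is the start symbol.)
A grammar is LR(0) if no state in the canonical LR(0) collection has:
  - both a shift item (dot before a terminal) and a complete item (shift-reduce conflict), or
  - two or more complete items (reduce-reduce conflict; the accept item [S' → S .] counts as a complete item here).

Augment with S' → S and build the canonical LR(0) collection (I0 = CLOSURE({[S' → . S]}), then GOTO on every symbol after a dot until no new states appear). It has 17 states:
  I0: { [E → . E y S], [E → . y F C], [S → . E C C], [S' → . S] }  — shift
  I1: { [C → . ) y], [C → . e ) S], [E → E . y S], [S → E . C C] }  — shift
  I2: { [S' → S .] }  — accept
  I3: { [E → y . F C], [F → . ; ;], [F → .] }  — shift, reduce
  I4: { [F → ; . ;] }  — shift
  I5: { [C → . ) y], [C → . e ) S], [E → y F . C] }  — shift
  I6: { [C → ) . y] }  — shift
  I7: { [E → y F C .] }  — reduce
  I8: { [C → e . ) S] }  — shift
  I9: { [C → e ) . S], [E → . E y S], [E → . y F C], [S → . E C C] }  — shift
  I10: { [C → e ) S .] }  — reduce
  I11: { [C → ) y .] }  — reduce
  I12: { [F → ; ; .] }  — reduce
  I13: { [C → . ) y], [C → . e ) S], [S → E C . C] }  — shift
  I14: { [E → . E y S], [E → . y F C], [E → E y . S], [S → . E C C] }  — shift
  I15: { [E → E y S .] }  — reduce
  I16: { [S → E C C .] }  — reduce

Conflict in state I3:
  Shift-reduce conflict between [F → .] and [F → . ; ;]
So the grammar is NOT LR(0).

Answer: No. Shift-reduce conflict between [F → .] and [F → . ; ;]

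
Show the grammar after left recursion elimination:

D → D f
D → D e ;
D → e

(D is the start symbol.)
D → e D'
D' → f D'
D' → e ; D'
D' → ε

D is directly left-recursive. The standard transformation for
  A → A α₁ | ... | A α_m | β₁ | ... | β_n
is
  A  → β₁ A' | ... | β_n A'
  A' → α₁ A' | ... | α_m A' | ε

D → e becomes D → e D'
D → D f becomes D' → f D'
D → D e ; becomes D' → e ; D'
Add D' → ε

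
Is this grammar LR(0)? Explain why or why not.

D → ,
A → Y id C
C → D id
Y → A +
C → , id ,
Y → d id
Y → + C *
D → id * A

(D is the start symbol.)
No. Shift-reduce conflict between [D → id * A .] and [Y → A . +]

Augment with D' → D and build the canonical LR(0) collection (I0 = CLOSURE({[D' → . D]}), then GOTO on every symbol after a dot until no new states appear). It has 20 states:
  I0: { [D → . ,], [D → . id * A], [D' → . D] }  — shift
  I1: { [D → , .] }  — reduce
  I2: { [D' → D .] }  — accept
  I3: { [D → id . * A] }  — shift
  I4: { [A → . Y id C], [D → id * . A], [Y → . + C *], [Y → . A +], [Y → . d id] }  — shift
  I5: { [C → . , id ,], [C → . D id], [D → . ,], [D → . id * A], [Y → + . C *] }  — shift
  I6: { [D → id * A .], [Y → A . +] }  — shift, reduce
  I7: { [A → Y . id C] }  — shift
  I8: { [Y → d . id] }  — shift
  I9: { [Y → d id .] }  — reduce
  I10: { [A → Y id . C], [C → . , id ,], [C → . D id], [D → . ,], [D → . id * A] }  — shift
  I11: { [C → , . id ,], [D → , .] }  — shift, reduce
  I12: { [A → Y id C .] }  — reduce
  I13: { [C → D . id] }  — shift
  I14: { [C → D id .] }  — reduce
  I15: { [C → , id . ,] }  — shift
  I16: { [C → , id , .] }  — reduce
  I17: { [Y → A + .] }  — reduce
  I18: { [Y → + C . *] }  — shift
  I19: { [Y → + C * .] }  — reduce

Conflict in state I6:
  Shift-reduce conflict between [D → id * A .] and [Y → A . +]
So the grammar is NOT LR(0).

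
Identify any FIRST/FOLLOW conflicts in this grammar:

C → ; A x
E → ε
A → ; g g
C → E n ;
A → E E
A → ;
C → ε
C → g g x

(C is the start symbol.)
A FIRST/FOLLOW conflict occurs when a non-terminal N has a nullable alternative N → β (β ⇒* ε) and another alternative N → α with FIRST(α) ∩ FOLLOW(N) ≠ ∅: on such a lookahead the parser cannot decide between expanding α and letting N vanish via β.

Nullable non-terminals: A, C, E.
FIRST sets used below: FIRST(E) = { ε }

A: nullable alternative(s) A → E E; FOLLOW(A) = { 'x' }
  A → ; g g: FIRST \ {ε} = { ';' } — disjoint from FOLLOW(A)
  A → E E: FIRST \ {ε} = { } — this is the only nullable alternative, skip
  A → ;: FIRST \ {ε} = { ';' } — disjoint from FOLLOW(A)

C: nullable alternative(s) C → ε; FOLLOW(C) = { $ }
  C → ; A x: FIRST \ {ε} = { ';' } — disjoint from FOLLOW(C)
  C → E n ;: FIRST \ {ε} = { 'n' } — disjoint from FOLLOW(C)
  C → ε: FIRST \ {ε} = { } — this is the only nullable alternative, skip
  C → g g x: FIRST \ {ε} = { 'g' } — disjoint from FOLLOW(C)
E has a nullable alternative but only one production, so nothing to check.

No FIRST/FOLLOW conflicts found.

Answer: No FIRST/FOLLOW conflicts.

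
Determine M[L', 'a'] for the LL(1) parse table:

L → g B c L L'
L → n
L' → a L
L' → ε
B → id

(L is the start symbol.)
To find M[L', 'a'], we find productions for L' where 'a' is in the predict set (PREDICT(N → α) = (FIRST(α) \ {ε}) ∪ (FOLLOW(N) if α ⇒* ε)).

Relevant sets:
  FOLLOW(L') = { $, 'a' }

L' → a L: PREDICT = { 'a' }
  'a' is in predict set, so this production goes in M[L', 'a']
L' → ε: PREDICT = { $, 'a' }
  'a' is in predict set, so this production goes in M[L', 'a']

M[L', 'a'] = L' → a L, L' → ε  (a multiply-defined cell — the grammar is not LL(1))

Answer: L' → a L, L' → ε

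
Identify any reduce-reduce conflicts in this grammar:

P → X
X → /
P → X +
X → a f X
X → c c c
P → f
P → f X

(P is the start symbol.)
A reduce-reduce conflict occurs when an LR(0) state has two complete items [A → α .] and [B → β .] — both call for a reduction, and with no lookahead the parser cannot choose between them.

Augment with P' → P and build the canonical LR(0) collection (I0 = CLOSURE({[P' → . P]}), then GOTO on every symbol after a dot until no new states appear). It has 13 states:
  I0: { [P → . X +], [P → . X], [P → . f X], [P → . f], [P' → . P], [X → . /], [X → . a f X], [X → . c c c] }  — shift
  I1: { [X → / .] }  — reduce
  I2: { [P' → P .] }  — accept
  I3: { [P → X . +], [P → X .] }  — shift, reduce
  I4: { [X → a . f X] }  — shift
  I5: { [X → c . c c] }  — shift
  I6: { [P → f . X], [P → f .], [X → . /], [X → . a f X], [X → . c c c] }  — shift, reduce
  I7: { [P → f X .] }  — reduce
  I8: { [X → c c . c] }  — shift
  I9: { [X → c c c .] }  — reduce
  I10: { [X → . /], [X → . a f X], [X → . c c c], [X → a f . X] }  — shift
  I11: { [X → a f X .] }  — reduce
  I12: { [P → X + .] }  — reduce

No state contains more than one complete item.

Answer: No reduce-reduce conflicts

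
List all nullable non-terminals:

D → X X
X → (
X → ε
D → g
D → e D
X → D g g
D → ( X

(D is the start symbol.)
{ 'D', 'X' }

ε-productions: X → ε
So X is immediately nullable.
D → X X: every symbol on the right is nullable, so D is nullable too.
Every non-terminal is now nullable.
Nullable = { 'D', 'X' }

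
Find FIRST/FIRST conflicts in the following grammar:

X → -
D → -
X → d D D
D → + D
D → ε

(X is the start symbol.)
No FIRST/FIRST conflicts.

A FIRST/FIRST conflict occurs when two productions N → α and N → β for the same non-terminal have FIRST(α) ∩ FIRST(β) ≠ ∅ (with ε ∈ FIRST of a nullable right-hand side, so two nullable alternatives also conflict).

Productions for X:
  X → -: FIRST = { '-' }
  X → d D D: FIRST = { 'd' }
Productions for D:
  D → -: FIRST = { '-' }
  D → + D: FIRST = { '+' }
  D → ε: FIRST = { ε }

All alternatives of each non-terminal have pairwise disjoint FIRST sets.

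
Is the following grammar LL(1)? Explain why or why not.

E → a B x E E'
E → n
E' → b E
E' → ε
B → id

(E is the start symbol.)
Relevant sets:
  FOLLOW(E') = { $, 'b' }

For E:
  PREDICT(E → a B x E E') = { 'a' }
  PREDICT(E → n) = { 'n' }
For E':
  PREDICT(E' → b E) = { 'b' }
  PREDICT(E' → ε) = { $, 'b' }
B has a single production, so nothing to check there.

Conflict found: Predict set conflict for E': { 'b' }
The grammar is NOT LL(1).

Answer: No. Predict set conflict for E': { 'b' }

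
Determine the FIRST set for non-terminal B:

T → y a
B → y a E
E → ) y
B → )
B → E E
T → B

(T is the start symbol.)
FIRST sets of the other non-terminals involved (by the same procedure, iterated to a fixed point):
  FIRST(E) = { ')' }

From B → y a E:
  - y is a terminal: add 'y' and stop
From B → ):
  - ')' is a terminal: add ')' and stop
From B → E E:
  - E is a non-terminal: add FIRST(E) \ {ε} = { ')' }
    E is not nullable, so stop

Collecting: FIRST(B) = { ')', 'y' }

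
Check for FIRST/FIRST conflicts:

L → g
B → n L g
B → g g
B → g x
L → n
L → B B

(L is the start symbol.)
A FIRST/FIRST conflict occurs when two productions N → α and N → β for the same non-terminal have FIRST(α) ∩ FIRST(β) ≠ ∅ (with ε ∈ FIRST of a nullable right-hand side, so two nullable alternatives also conflict).

FIRST sets of the non-terminals at (or reachable through a nullable prefix from) the front of some alternative:
  FIRST(B) = { 'g', 'n' }

Productions for L:
  L → g: FIRST = { 'g' }
  L → n: FIRST = { 'n' }
  L → B B: FIRST = { 'g', 'n' }
Productions for B:
  B → n L g: FIRST = { 'n' }
  B → g g: FIRST = { 'g' }
  B → g x: FIRST = { 'g' }

Conflict for L: L → g and L → B B
  Overlap: { 'g' }
Conflict for L: L → n and L → B B
  Overlap: { 'n' }
Conflict for B: B → g g and B → g x
  Overlap: { 'g' }

Answer: Yes. L → g / L → B B on { 'g' }; L → n / L → B B on { 'n' }; B → g g / B → g x on { 'g' }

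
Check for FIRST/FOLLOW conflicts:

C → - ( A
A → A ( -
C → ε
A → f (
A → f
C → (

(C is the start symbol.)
Nullable non-terminals: C.

C: nullable alternative(s) C → ε; FOLLOW(C) = { $ }
  C → - ( A: FIRST \ {ε} = { '-' } — disjoint from FOLLOW(C)
  C → ε: FIRST \ {ε} = { } — this is the only nullable alternative, skip
  C → (: FIRST \ {ε} = { '(' } — disjoint from FOLLOW(C)

A has no nullable alternative, so no FIRST/FOLLOW check is needed there.

No FIRST/FOLLOW conflicts found.

Answer: No FIRST/FOLLOW conflicts.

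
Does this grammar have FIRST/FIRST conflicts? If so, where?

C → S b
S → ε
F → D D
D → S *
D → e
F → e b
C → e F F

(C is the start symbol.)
A FIRST/FIRST conflict occurs when two productions N → α and N → β for the same non-terminal have FIRST(α) ∩ FIRST(β) ≠ ∅ (with ε ∈ FIRST of a nullable right-hand side, so two nullable alternatives also conflict).

FIRST sets of the non-terminals at (or reachable through a nullable prefix from) the front of some alternative:
  FIRST(S) = { ε }
  FIRST(D) = { '*', 'e' }

Productions for C:
  C → S b: FIRST = { 'b' }
  C → e F F: FIRST = { 'e' }
Productions for F:
  F → D D: FIRST = { '*', 'e' }
  F → e b: FIRST = { 'e' }
Productions for D:
  D → S *: FIRST = { '*' }
  D → e: FIRST = { 'e' }
S has only one production, so no FIRST/FIRST conflict is possible there.

Conflict for F: F → D D and F → e b
  Overlap: { 'e' }

Answer: Yes. F → D D / F → e b on { 'e' }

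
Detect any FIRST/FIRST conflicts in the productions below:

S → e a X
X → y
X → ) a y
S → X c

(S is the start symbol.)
A FIRST/FIRST conflict occurs when two productions N → α and N → β for the same non-terminal have FIRST(α) ∩ FIRST(β) ≠ ∅ (with ε ∈ FIRST of a nullable right-hand side, so two nullable alternatives also conflict).

FIRST sets of the non-terminals at (or reachable through a nullable prefix from) the front of some alternative:
  FIRST(X) = { ')', 'y' }

Productions for S:
  S → e a X: FIRST = { 'e' }
  S → X c: FIRST = { ')', 'y' }
Productions for X:
  X → y: FIRST = { 'y' }
  X → ) a y: FIRST = { ')' }

All alternatives of each non-terminal have pairwise disjoint FIRST sets.

Answer: No FIRST/FIRST conflicts.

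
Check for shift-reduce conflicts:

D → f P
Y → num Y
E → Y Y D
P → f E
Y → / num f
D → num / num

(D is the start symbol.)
No shift-reduce conflicts

A shift-reduce conflict occurs when an LR(0) state has both:
  - a complete (reduce) item [A → α .] (dot at the end), and
  - a shift item [B → β . c γ] (dot before a terminal).

Augment with D' → D and build the canonical LR(0) collection (I0 = CLOSURE({[D' → . D]}), then GOTO on every symbol after a dot until no new states appear). It has 17 states:
  I0: { [D → . f P], [D → . num / num], [D' → . D] }  — shift
  I1: { [D' → D .] }  — accept
  I2: { [D → f . P], [P → . f E] }  — shift
  I3: { [D → num . / num] }  — shift
  I4: { [D → num / . num] }  — shift
  I5: { [D → num / num .] }  — reduce
  I6: { [D → f P .] }  — reduce
  I7: { [E → . Y Y D], [P → f . E], [Y → . / num f], [Y → . num Y] }  — shift
  I8: { [Y → / . num f] }  — shift
  I9: { [P → f E .] }  — reduce
  I10: { [E → Y . Y D], [Y → . / num f], [Y → . num Y] }  — shift
  I11: { [Y → . / num f], [Y → . num Y], [Y → num . Y] }  — shift
  I12: { [Y → num Y .] }  — reduce
  I13: { [D → . f P], [D → . num / num], [E → Y Y . D] }  — shift
  I14: { [E → Y Y D .] }  — reduce
  I15: { [Y → / num . f] }  — shift
  I16: { [Y → / num f .] }  — reduce

No state contains both a complete item and a shift item.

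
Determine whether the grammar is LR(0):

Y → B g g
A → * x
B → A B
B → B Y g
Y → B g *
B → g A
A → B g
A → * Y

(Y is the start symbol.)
A grammar is LR(0) if no state in the canonical LR(0) collection has:
  - both a shift item (dot before a terminal) and a complete item (shift-reduce conflict), or
  - two or more complete items (reduce-reduce conflict; the accept item [Y' → Y .] counts as a complete item here).

Augment with Y' → Y and build the canonical LR(0) collection (I0 = CLOSURE({[Y' → . Y]}), then GOTO on every symbol after a dot until no new states appear). It has 17 states:
  I0: { [A → . * Y], [A → . * x], [A → . B g], [B → . A B], [B → . B Y g], [B → . g A], [Y → . B g *], [Y → . B g g], [Y' → . Y] }  — shift
  I1: { [A → * . Y], [A → * . x], [A → . * Y], [A → . * x], [A → . B g], [B → . A B], [B → . B Y g], [B → . g A], [Y → . B g *], [Y → . B g g] }  — shift
  I2: { [A → . * Y], [A → . * x], [A → . B g], [B → . A B], [B → . B Y g], [B → . g A], [B → A . B] }  — shift
  I3: { [A → . * Y], [A → . * x], [A → . B g], [A → B . g], [B → . A B], [B → . B Y g], [B → . g A], [B → B . Y g], [Y → . B g *], [Y → . B g g], [Y → B . g *], [Y → B . g g] }  — shift
  I4: { [Y' → Y .] }  — accept
  I5: { [A → . * Y], [A → . * x], [A → . B g], [B → . A B], [B → . B Y g], [B → . g A], [B → g . A] }  — shift
  I6: { [A → . * Y], [A → . * x], [A → . B g], [B → . A B], [B → . B Y g], [B → . g A], [B → A . B], [B → g A .] }  — shift, reduce
  I7: { [A → . * Y], [A → . * x], [A → . B g], [A → B . g], [B → . A B], [B → . B Y g], [B → . g A], [B → B . Y g], [Y → . B g *], [Y → . B g g] }  — shift
  I8: { [B → B Y . g] }  — shift
  I9: { [A → . * Y], [A → . * x], [A → . B g], [A → B g .], [B → . A B], [B → . B Y g], [B → . g A], [B → g . A] }  — shift, reduce
  I10: { [B → B Y g .] }  — reduce
  I11: { [A → . * Y], [A → . * x], [A → . B g], [A → B . g], [B → . A B], [B → . B Y g], [B → . g A], [B → A B .], [B → B . Y g], [Y → . B g *], [Y → . B g g] }  — shift, reduce
  I12: { [A → . * Y], [A → . * x], [A → . B g], [A → B g .], [B → . A B], [B → . B Y g], [B → . g A], [B → g . A], [Y → B g . *], [Y → B g . g] }  — shift, reduce
  I13: { [A → * . Y], [A → * . x], [A → . * Y], [A → . * x], [A → . B g], [B → . A B], [B → . B Y g], [B → . g A], [Y → . B g *], [Y → . B g g], [Y → B g * .] }  — shift, reduce
  I14: { [A → . * Y], [A → . * x], [A → . B g], [B → . A B], [B → . B Y g], [B → . g A], [B → g . A], [Y → B g g .] }  — shift, reduce
  I15: { [A → * Y .] }  — reduce
  I16: { [A → * x .] }  — reduce

Conflict in state I6:
  Shift-reduce conflict between [B → g A .] and [A → . * Y]
So the grammar is NOT LR(0).

Answer: No. Shift-reduce conflict between [B → g A .] and [A → . * Y]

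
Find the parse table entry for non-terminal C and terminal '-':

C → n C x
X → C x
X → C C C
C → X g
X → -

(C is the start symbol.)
To find M[C, '-'], we find productions for C where '-' is in the predict set (PREDICT(N → α) = (FIRST(α) \ {ε}) ∪ (FOLLOW(N) if α ⇒* ε)).

Relevant sets:
  FIRST(X) = { '-', 'n' }

C → n C x: PREDICT = { 'n' }
C → X g: PREDICT = { '-', 'n' }
  '-' is in predict set, so this production goes in M[C, '-']

M[C, '-'] = C → X g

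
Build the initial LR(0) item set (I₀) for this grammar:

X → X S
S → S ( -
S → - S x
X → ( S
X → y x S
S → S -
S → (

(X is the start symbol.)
{ [X → . ( S], [X → . X S], [X → . y x S], [X' → . X] }

First, augment the grammar with X' → X
I₀ = CLOSURE({ [X' → . X] }):
  [X' → . X] has the dot before X: add [X → . X S], [X → . ( S], [X → . y x S]
No further items can be added.

I₀ = { [X → . ( S], [X → . X S], [X → . y x S], [X' → . X] }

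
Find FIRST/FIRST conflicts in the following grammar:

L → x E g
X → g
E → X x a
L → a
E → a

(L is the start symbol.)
No FIRST/FIRST conflicts.

A FIRST/FIRST conflict occurs when two productions N → α and N → β for the same non-terminal have FIRST(α) ∩ FIRST(β) ≠ ∅ (with ε ∈ FIRST of a nullable right-hand side, so two nullable alternatives also conflict).

FIRST sets of the non-terminals at (or reachable through a nullable prefix from) the front of some alternative:
  FIRST(X) = { 'g' }

Productions for L:
  L → x E g: FIRST = { 'x' }
  L → a: FIRST = { 'a' }
Productions for E:
  E → X x a: FIRST = { 'g' }
  E → a: FIRST = { 'a' }
X has only one production, so no FIRST/FIRST conflict is possible there.

All alternatives of each non-terminal have pairwise disjoint FIRST sets.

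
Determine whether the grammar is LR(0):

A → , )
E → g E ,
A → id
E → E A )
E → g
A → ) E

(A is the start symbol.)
A grammar is LR(0) if no state in the canonical LR(0) collection has:
  - both a shift item (dot before a terminal) and a complete item (shift-reduce conflict), or
  - two or more complete items (reduce-reduce conflict; the accept item [A' → A .] counts as a complete item here).

Augment with A' → A and build the canonical LR(0) collection (I0 = CLOSURE({[A' → . A]}), then GOTO on every symbol after a dot until no new states appear). It has 12 states:
  I0: { [A → . ) E], [A → . , )], [A → . id], [A' → . A] }  — shift
  I1: { [A → ) . E], [E → . E A )], [E → . g E ,], [E → . g] }  — shift
  I2: { [A → , . )] }  — shift
  I3: { [A' → A .] }  — accept
  I4: { [A → id .] }  — reduce
  I5: { [A → , ) .] }  — reduce
  I6: { [A → ) E .], [A → . ) E], [A → . , )], [A → . id], [E → E . A )] }  — shift, reduce
  I7: { [E → . E A )], [E → . g E ,], [E → . g], [E → g . E ,], [E → g .] }  — shift, reduce
  I8: { [A → . ) E], [A → . , )], [A → . id], [E → E . A )], [E → g E . ,] }  — shift
  I9: { [A → , . )], [E → g E , .] }  — shift, reduce
  I10: { [E → E A . )] }  — shift
  I11: { [E → E A ) .] }  — reduce

Conflict in state I6:
  Shift-reduce conflict between [A → ) E .] and [A → . ) E]
So the grammar is NOT LR(0).

Answer: No. Shift-reduce conflict between [A → ) E .] and [A → . ) E]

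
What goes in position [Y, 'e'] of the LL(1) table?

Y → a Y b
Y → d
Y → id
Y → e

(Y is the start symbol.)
Y → e

To find M[Y, 'e'], we find productions for Y where 'e' is in the predict set (PREDICT(N → α) = (FIRST(α) \ {ε}) ∪ (FOLLOW(N) if α ⇒* ε)).

Y → a Y b: PREDICT = { 'a' }
Y → d: PREDICT = { 'd' }
Y → id: PREDICT = { 'id' }
Y → e: PREDICT = { 'e' }
  'e' is in predict set, so this production goes in M[Y, 'e']

M[Y, 'e'] = Y → e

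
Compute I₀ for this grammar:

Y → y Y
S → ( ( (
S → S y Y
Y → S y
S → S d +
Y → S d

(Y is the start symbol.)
First, augment the grammar with Y' → Y
I₀ = CLOSURE({ [Y' → . Y] }):
  [Y' → . Y] has the dot before Y: add [Y → . y Y], [Y → . S y], [Y → . S d]
  [Y → . S y] has the dot before S: add [S → . ( ( (], [S → . S y Y], [S → . S d +]
No further items can be added.

I₀ = { [S → . ( ( (], [S → . S d +], [S → . S y Y], [Y → . S d], [Y → . S y], [Y → . y Y], [Y' → . Y] }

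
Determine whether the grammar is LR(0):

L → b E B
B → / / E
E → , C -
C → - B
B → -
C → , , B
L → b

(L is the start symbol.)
A grammar is LR(0) if no state in the canonical LR(0) collection has:
  - both a shift item (dot before a terminal) and a complete item (shift-reduce conflict), or
  - two or more complete items (reduce-reduce conflict; the accept item [L' → L .] counts as a complete item here).

Augment with L' → L and build the canonical LR(0) collection (I0 = CLOSURE({[L' → . L]}), then GOTO on every symbol after a dot until no new states appear). It has 17 states:
  I0: { [L → . b E B], [L → . b], [L' → . L] }  — shift
  I1: { [L' → L .] }  — accept
  I2: { [E → . , C -], [L → b . E B], [L → b .] }  — shift, reduce
  I3: { [C → . , , B], [C → . - B], [E → , . C -] }  — shift
  I4: { [B → . -], [B → . / / E], [L → b E . B] }  — shift
  I5: { [B → - .] }  — reduce
  I6: { [B → / . / E] }  — shift
  I7: { [L → b E B .] }  — reduce
  I8: { [B → / / . E], [E → . , C -] }  — shift
  I9: { [B → / / E .] }  — reduce
  I10: { [C → , . , B] }  — shift
  I11: { [B → . -], [B → . / / E], [C → - . B] }  — shift
  I12: { [E → , C . -] }  — shift
  I13: { [E → , C - .] }  — reduce
  I14: { [C → - B .] }  — reduce
  I15: { [B → . -], [B → . / / E], [C → , , . B] }  — shift
  I16: { [C → , , B .] }  — reduce

Conflict in state I2:
  Shift-reduce conflict between [L → b .] and [E → . , C -]
So the grammar is NOT LR(0).

Answer: No. Shift-reduce conflict between [L → b .] and [E → . , C -]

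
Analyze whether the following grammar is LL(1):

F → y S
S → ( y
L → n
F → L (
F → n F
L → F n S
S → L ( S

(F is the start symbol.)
A grammar is LL(1) if for each non-terminal N with multiple productions, the predict sets of those productions are pairwise disjoint, where PREDICT(N → α) = (FIRST(α) \ {ε}) ∪ (FOLLOW(N) if α ⇒* ε).

Relevant sets:
  FIRST(L) = { 'n', 'y' }
  FIRST(F) = { 'n', 'y' }

For F:
  PREDICT(F → y S) = { 'y' }
  PREDICT(F → L '(') = { 'n', 'y' }
  PREDICT(F → n F) = { 'n' }
For S:
  PREDICT(S → '(' y) = { '(' }
  PREDICT(S → L '(' S) = { 'n', 'y' }
For L:
  PREDICT(L → n) = { 'n' }
  PREDICT(L → F n S) = { 'n', 'y' }

Conflict found: Predict set conflict for F: { 'y' }
The grammar is NOT LL(1).

Answer: No. Predict set conflict for F: { 'y' }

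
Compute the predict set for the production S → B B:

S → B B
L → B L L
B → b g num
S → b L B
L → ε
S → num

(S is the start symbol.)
{ 'b' }

PREDICT(S → B B) = (FIRST(RHS) \ {ε}) ∪ (FOLLOW(S) if ε ∈ FIRST(RHS), i.e. RHS ⇒* ε)
FIRST(B) = { 'b' }
FIRST(B B) = { 'b' }
ε ∉ FIRST(B B), so FOLLOW(S) is not added.
PREDICT(S → B B) = { 'b' }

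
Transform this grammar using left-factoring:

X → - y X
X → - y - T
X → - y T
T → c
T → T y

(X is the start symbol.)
Left-factoring transforms A → αβ₁ | αβ₂ into A → αA' and A' → β₁ | β₂
(α is the longest common prefix among the alternatives). Repeat until
no nonterminal has two alternatives with a common prefix.

Round 1: X has alternatives sharing prefix '- y'. Introduce X': X → - y X'
  Add: X' → X
  Add: X' → - T
  Add: X' → T

No remaining common prefixes — done.

Resulting grammar:
X → - y X'
X' → X
X' → - T
X' → T
T → c
T → T y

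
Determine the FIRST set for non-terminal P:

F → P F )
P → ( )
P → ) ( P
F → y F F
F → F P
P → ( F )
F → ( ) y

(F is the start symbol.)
{ '(', ')' }

To compute FIRST(P), examine every production with P on the left-hand side, reading each right-hand side left to right until a non-nullable symbol is reached.

From P → ( ):
  - '(' is a terminal: add '(' and stop
From P → ) ( P:
  - ')' is a terminal: add ')' and stop
From P → ( F ):
  - '(' is a terminal: add '(' and stop

Collecting: FIRST(P) = { '(', ')' }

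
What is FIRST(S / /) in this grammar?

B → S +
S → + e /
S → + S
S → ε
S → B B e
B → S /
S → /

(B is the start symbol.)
{ '+', '/' }

FIRST sets of the non-terminals involved (from the grammar, by fixed-point iteration):
  FIRST(S) = { '+', '/', ε }

To compute FIRST(S / /), process the symbols left to right:
Symbol S is a non-terminal. Add FIRST(S) \ {ε} = { '+', '/' }
S is nullable (ε ∈ FIRST(S)), continue to the next symbol.
Symbol / is a terminal. Add '/' and stop.
FIRST(S / /) = { '+', '/' }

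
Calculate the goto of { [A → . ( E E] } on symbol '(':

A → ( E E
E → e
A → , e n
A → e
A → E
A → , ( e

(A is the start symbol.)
GOTO(I, '(') = CLOSURE({ [A → αX.β] : [A → α.Xβ] ∈ I, X = '(' })

Items with dot before '(', with the dot advanced:
  [A → . ( E E] → [A → ( . E E]
Closure of the advanced items:
  [A → ( . E E] has the dot before E: add [E → . e]

GOTO = { [A → ( . E E], [E → . e] }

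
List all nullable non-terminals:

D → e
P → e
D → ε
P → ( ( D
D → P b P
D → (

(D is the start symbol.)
{ 'D' }

ε-productions: D → ε
So D is immediately nullable.
No further non-terminal can be added: every production for the remaining non-terminals contains a terminal or a non-nullable non-terminal.
Nullable = { 'D' }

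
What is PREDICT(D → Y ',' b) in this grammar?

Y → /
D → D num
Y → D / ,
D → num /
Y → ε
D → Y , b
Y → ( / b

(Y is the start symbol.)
PREDICT(D → Y ',' b) = (FIRST(RHS) \ {ε}) ∪ (FOLLOW(D) if ε ∈ FIRST(RHS), i.e. RHS ⇒* ε)
FIRST(Y) = { '(', ',', '/', 'num', ε }
FIRST(Y ',' b) = { '(', ',', '/', 'num' }
ε ∉ FIRST(Y ',' b), so FOLLOW(D) is not added.
PREDICT(D → Y ',' b) = { '(', ',', '/', 'num' }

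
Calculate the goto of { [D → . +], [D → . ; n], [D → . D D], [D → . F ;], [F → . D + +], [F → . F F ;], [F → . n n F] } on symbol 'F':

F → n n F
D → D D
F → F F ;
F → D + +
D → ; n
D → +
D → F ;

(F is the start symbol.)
{ [D → . +], [D → . ; n], [D → . D D], [D → . F ;], [D → F . ;], [F → . D + +], [F → . F F ;], [F → . n n F], [F → F . F ;] }

GOTO(I, 'F') = CLOSURE({ [A → αX.β] : [A → α.Xβ] ∈ I, X = 'F' })

Items with dot before 'F', with the dot advanced:
  [D → . F ;] → [D → F . ;]
  [F → . F F ;] → [F → F . F ;]
Closure of the advanced items:
  [F → F . F ;] has the dot before F: add [F → . n n F], [F → . F F ;], [F → . D + +]
  [F → . D + +] has the dot before D: add [D → . D D], [D → . ; n], [D → . +], [D → . F ;]

GOTO = { [D → . +], [D → . ; n], [D → . D D], [D → . F ;], [D → F . ;], [F → . D + +], [F → . F F ;], [F → . n n F], [F → F . F ;] }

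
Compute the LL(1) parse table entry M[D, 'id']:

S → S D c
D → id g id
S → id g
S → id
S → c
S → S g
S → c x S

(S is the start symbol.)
To find M[D, 'id'], we find productions for D where 'id' is in the predict set (PREDICT(N → α) = (FIRST(α) \ {ε}) ∪ (FOLLOW(N) if α ⇒* ε)).

D → id g id: PREDICT = { 'id' }
  'id' is in predict set, so this production goes in M[D, 'id']

M[D, 'id'] = D → id g id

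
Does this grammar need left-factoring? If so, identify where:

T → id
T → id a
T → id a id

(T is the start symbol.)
Yes, T has productions with common prefix 'id'

Left-factoring is needed when two productions for the same non-terminal
share a common prefix on the right-hand side.

Productions for T:
  T → id
  T → id a
  T → id a id

Found common prefix 'id' in productions for T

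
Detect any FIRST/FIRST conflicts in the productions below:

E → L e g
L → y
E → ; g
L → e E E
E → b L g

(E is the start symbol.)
No FIRST/FIRST conflicts.

FIRST sets of the non-terminals at (or reachable through a nullable prefix from) the front of some alternative:
  FIRST(L) = { 'e', 'y' }

Productions for E:
  E → L e g: FIRST = { 'e', 'y' }
  E → ; g: FIRST = { ';' }
  E → b L g: FIRST = { 'b' }
Productions for L:
  L → y: FIRST = { 'y' }
  L → e E E: FIRST = { 'e' }

All alternatives of each non-terminal have pairwise disjoint FIRST sets.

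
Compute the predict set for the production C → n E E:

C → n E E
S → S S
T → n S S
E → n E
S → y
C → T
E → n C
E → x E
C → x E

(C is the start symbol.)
PREDICT(C → n E E) = (FIRST(RHS) \ {ε}) ∪ (FOLLOW(C) if ε ∈ FIRST(RHS), i.e. RHS ⇒* ε)
FIRST(n E E) = { 'n' }
ε ∉ FIRST(n E E), so FOLLOW(C) is not added.
PREDICT(C → n E E) = { 'n' }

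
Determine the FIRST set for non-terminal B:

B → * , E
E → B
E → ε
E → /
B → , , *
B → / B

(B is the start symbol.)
{ '*', ',', '/' }

From B → * , E:
  - '*' is a terminal: add '*' and stop
From B → , , *:
  - ',' is a terminal: add ',' and stop
From B → / B:
  - '/' is a terminal: add '/' and stop

Collecting: FIRST(B) = { '*', ',', '/' }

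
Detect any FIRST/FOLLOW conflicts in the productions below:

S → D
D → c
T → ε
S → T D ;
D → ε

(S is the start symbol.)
A FIRST/FOLLOW conflict occurs when a non-terminal N has a nullable alternative N → β (β ⇒* ε) and another alternative N → α with FIRST(α) ∩ FOLLOW(N) ≠ ∅: on such a lookahead the parser cannot decide between expanding α and letting N vanish via β.

Nullable non-terminals: D, S, T.
FIRST sets used below: FIRST(D) = { 'c', ε }, FIRST(T) = { ε }

D: nullable alternative(s) D → ε; FOLLOW(D) = { $, ';' }
  D → c: FIRST \ {ε} = { 'c' } — disjoint from FOLLOW(D)
  D → ε: FIRST \ {ε} = { } — this is the only nullable alternative, skip

S: nullable alternative(s) S → D; FOLLOW(S) = { $ }
  S → D: FIRST \ {ε} = { 'c' } — this is the only nullable alternative, skip
  S → T D ;: FIRST \ {ε} = { ';', 'c' } — disjoint from FOLLOW(S)
T has a nullable alternative but only one production, so nothing to check.

No FIRST/FOLLOW conflicts found.

Answer: No FIRST/FOLLOW conflicts.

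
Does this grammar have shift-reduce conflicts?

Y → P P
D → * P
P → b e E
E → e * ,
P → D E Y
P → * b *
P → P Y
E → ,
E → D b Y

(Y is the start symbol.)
Augment with Y' → Y and build the canonical LR(0) collection (I0 = CLOSURE({[Y' → . Y]}), then GOTO on every symbol after a dot until no new states appear). It has 23 states:
  I0: { [D → . * P], [P → . * b *], [P → . D E Y], [P → . P Y], [P → . b e E], [Y → . P P], [Y' → . Y] }  — shift
  I1: { [D → * . P], [D → . * P], [P → * . b *], [P → . * b *], [P → . D E Y], [P → . P Y], [P → . b e E] }  — shift
  I2: { [D → . * P], [E → . ,], [E → . D b Y], [E → . e * ,], [P → D . E Y] }  — shift
  I3: { [D → . * P], [P → . * b *], [P → . D E Y], [P → . P Y], [P → . b e E], [P → P . Y], [Y → . P P], [Y → P . P] }  — shift
  I4: { [Y' → Y .] }  — accept
  I5: { [P → b . e E] }  — shift
  I6: { [D → . * P], [E → . ,], [E → . D b Y], [E → . e * ,], [P → b e . E] }  — shift
  I7: { [D → * . P], [D → . * P], [P → . * b *], [P → . D E Y], [P → . P Y], [P → . b e E] }  — shift
  I8: { [E → , .] }  — reduce
  I9: { [E → D . b Y] }  — shift
  I10: { [P → b e E .] }  — reduce
  I11: { [E → e . * ,] }  — shift
  I12: { [E → e * . ,] }  — shift
  I13: { [E → e * , .] }  — reduce
  I14: { [D → . * P], [E → D b . Y], [P → . * b *], [P → . D E Y], [P → . P Y], [P → . b e E], [Y → . P P] }  — shift
  I15: { [E → D b Y .] }  — reduce
  I16: { [D → * P .], [D → . * P], [P → . * b *], [P → . D E Y], [P → . P Y], [P → . b e E], [P → P . Y], [Y → . P P] }  — shift, reduce
  I17: { [P → P Y .] }  — reduce
  I18: { [D → . * P], [P → . * b *], [P → . D E Y], [P → . P Y], [P → . b e E], [P → P . Y], [Y → . P P], [Y → P . P], [Y → P P .] }  — shift, reduce
  I19: { [D → . * P], [P → . * b *], [P → . D E Y], [P → . P Y], [P → . b e E], [P → D E . Y], [Y → . P P] }  — shift
  I20: { [P → D E Y .] }  — reduce
  I21: { [P → * b . *], [P → b . e E] }  — shift
  I22: { [P → * b * .] }  — reduce

I16 contains reduce item [D → * P .] and shift items [D → . * P], [P → . * b *], [P → . b e E] — shift-reduce conflict.
I18 contains reduce item [Y → P P .] and shift items [D → . * P], [P → . * b *], [P → . b e E] — shift-reduce conflict.

Answer: Yes — I16: [D → * P .] vs [D → . * P]; I18: [Y → P P .] vs [D → . * P]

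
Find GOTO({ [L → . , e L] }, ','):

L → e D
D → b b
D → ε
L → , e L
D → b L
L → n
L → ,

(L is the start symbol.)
GOTO(I, ',') = CLOSURE({ [A → αX.β] : [A → α.Xβ] ∈ I, X = ',' })

Items with dot before ',', with the dot advanced:
  [L → . , e L] → [L → , . e L]
Closure adds nothing (no advanced item has the dot before a non-terminal).

GOTO = { [L → , . e L] }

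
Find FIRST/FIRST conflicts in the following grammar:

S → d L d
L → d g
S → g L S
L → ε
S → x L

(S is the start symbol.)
No FIRST/FIRST conflicts.

A FIRST/FIRST conflict occurs when two productions N → α and N → β for the same non-terminal have FIRST(α) ∩ FIRST(β) ≠ ∅ (with ε ∈ FIRST of a nullable right-hand side, so two nullable alternatives also conflict).

Productions for S:
  S → d L d: FIRST = { 'd' }
  S → g L S: FIRST = { 'g' }
  S → x L: FIRST = { 'x' }
Productions for L:
  L → d g: FIRST = { 'd' }
  L → ε: FIRST = { ε }

All alternatives of each non-terminal have pairwise disjoint FIRST sets.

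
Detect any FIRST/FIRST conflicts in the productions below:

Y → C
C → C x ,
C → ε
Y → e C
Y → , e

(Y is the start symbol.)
A FIRST/FIRST conflict occurs when two productions N → α and N → β for the same non-terminal have FIRST(α) ∩ FIRST(β) ≠ ∅ (with ε ∈ FIRST of a nullable right-hand side, so two nullable alternatives also conflict).

FIRST sets of the non-terminals at (or reachable through a nullable prefix from) the front of some alternative:
  FIRST(C) = { 'x', ε }

Productions for Y:
  Y → C: FIRST = { 'x', ε }
  Y → e C: FIRST = { 'e' }
  Y → , e: FIRST = { ',' }
Productions for C:
  C → C x ,: FIRST = { 'x' }
  C → ε: FIRST = { ε }

All alternatives of each non-terminal have pairwise disjoint FIRST sets.

Answer: No FIRST/FIRST conflicts.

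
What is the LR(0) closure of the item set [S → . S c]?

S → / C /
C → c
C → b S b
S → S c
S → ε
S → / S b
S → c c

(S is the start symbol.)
To compute CLOSURE, for each item [A → α.Bβ] where B is a non-terminal, add [B → .γ] for all productions B → γ; repeat for the newly added items until nothing changes.

Start with: [S → . S c]
  [S → . S c] has the dot before S: add [S → . / C /], [S → .], [S → . / S b], [S → . c c]
No further items can be added.

CLOSURE = { [S → . / C /], [S → . / S b], [S → . S c], [S → . c c], [S → .] }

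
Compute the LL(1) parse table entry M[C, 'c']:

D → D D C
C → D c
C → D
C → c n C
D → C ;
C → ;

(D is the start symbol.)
To find M[C, 'c'], we find productions for C where 'c' is in the predict set (PREDICT(N → α) = (FIRST(α) \ {ε}) ∪ (FOLLOW(N) if α ⇒* ε)).

Relevant sets:
  FIRST(D) = { ';', 'c' }

C → D c: PREDICT = { ';', 'c' }
  'c' is in predict set, so this production goes in M[C, 'c']
C → D: PREDICT = { ';', 'c' }
  'c' is in predict set, so this production goes in M[C, 'c']
C → c n C: PREDICT = { 'c' }
  'c' is in predict set, so this production goes in M[C, 'c']
C → ;: PREDICT = { ';' }

M[C, 'c'] = C → D c, C → D, C → c n C  (a multiply-defined cell — the grammar is not LL(1))

Answer: C → D c, C → D, C → c n C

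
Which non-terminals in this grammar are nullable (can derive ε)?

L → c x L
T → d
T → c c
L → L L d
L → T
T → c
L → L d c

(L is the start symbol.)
None

A non-terminal is nullable if it can derive ε (the empty string): either it has an ε-production, or it has a production whose right-hand side consists entirely of nullable non-terminals.

There are no ε-productions, so no non-terminal can derive ε.
No non-terminals are nullable.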